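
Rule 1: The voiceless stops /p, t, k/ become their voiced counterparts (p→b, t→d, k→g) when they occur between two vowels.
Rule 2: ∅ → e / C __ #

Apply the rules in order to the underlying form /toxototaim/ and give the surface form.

toxododaime

Rule 1 (intervocalic voicing): /t/ is a voiceless stop between vowels /o/ and /o/, so it voices to [d]. /t/ is a voiceless stop between vowels /o/ and /a/, so it voices to [d]. /toxototaim/ → toxododaim.
Rule 2 (final e-epenthesis): the form ends in the consonant /m/, so [e] is inserted word-finally. /toxododaim/ → toxododaime.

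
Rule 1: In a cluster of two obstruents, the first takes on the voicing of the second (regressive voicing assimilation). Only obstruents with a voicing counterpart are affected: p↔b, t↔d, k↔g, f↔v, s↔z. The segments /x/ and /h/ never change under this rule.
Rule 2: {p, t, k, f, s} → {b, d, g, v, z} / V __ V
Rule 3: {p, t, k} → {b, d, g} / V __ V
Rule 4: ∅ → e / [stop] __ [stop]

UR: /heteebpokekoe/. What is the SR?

Rule 1 (regressive voicing assimilation): /b/ precedes the voiceless obstruent /p/, so it devoices to [p] by assimilation. /heteebpokekoe/ → heteeppokekoe.
Rule 2 (intervocalic voicing): /t/ is a voiceless obstruent between vowels /e/ and /e/, so it voices to [d]. /k/ is a voiceless obstruent between vowels /o/ and /e/, so it voices to [g]. /k/ is a voiceless obstruent between vowels /e/ and /o/, so it voices to [g]. /heteeppokekoe/ → hedeeppogegoe.
Rule 3 (intervocalic voicing): no segment meets the environment; /hedeeppogegoe/ is unchanged.
Rule 4 (stop-cluster e-epenthesis): /p/ and /p/ form a stop–stop cluster, so [e] is inserted between them. /hedeeppogegoe/ → hedeepepogegoe.

hedeepepogegoe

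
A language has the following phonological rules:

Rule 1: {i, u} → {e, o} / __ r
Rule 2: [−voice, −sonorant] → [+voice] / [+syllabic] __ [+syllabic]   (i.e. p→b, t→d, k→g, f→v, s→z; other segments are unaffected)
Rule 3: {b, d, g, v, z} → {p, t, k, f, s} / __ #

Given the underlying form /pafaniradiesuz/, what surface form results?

Rule 1 (pre-rhotic lowering): /i/ is a high vowel immediately before /r/, so it lowers to [e]. /pafaniradiesuz/ → pafaneradiesuz.
Rule 2 (intervocalic voicing): /f/ is a voiceless obstruent between vowels /a/ and /a/, so it voices to [v]. /s/ is a voiceless obstruent between vowels /e/ and /u/, so it voices to [z]. /pafaneradiesuz/ → pavaneradiezuz.
Rule 3 (final devoicing): /z/ is a voiced obstruent in word-final position, so it devoices to [s]. /pavaneradiezuz/ → pavaneradiezus.

pavaneradiezus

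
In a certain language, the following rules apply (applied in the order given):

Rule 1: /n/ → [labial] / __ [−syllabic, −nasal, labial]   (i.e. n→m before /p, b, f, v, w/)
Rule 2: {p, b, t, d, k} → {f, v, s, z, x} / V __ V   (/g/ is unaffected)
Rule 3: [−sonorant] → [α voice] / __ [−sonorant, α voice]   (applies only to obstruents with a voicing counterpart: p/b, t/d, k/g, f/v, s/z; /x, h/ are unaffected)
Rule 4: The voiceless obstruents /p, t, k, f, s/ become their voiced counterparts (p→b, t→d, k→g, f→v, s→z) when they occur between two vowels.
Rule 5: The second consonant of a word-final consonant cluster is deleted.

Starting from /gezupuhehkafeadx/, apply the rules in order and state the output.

gezuvuhehkaveat

Rule 1 (nasal place assimilation): no segment meets the environment; /gezupuhehkafeadx/ is unchanged.
Rule 2 (intervocalic spirantization): /p/ is a stop between vowels /u/ and /u/, so it spirantizes to the fricative [f]. /gezupuhehkafeadx/ → gezufuhehkafeadx.
Rule 3 (regressive voicing assimilation): /d/ precedes the voiceless obstruent /x/, so it devoices to [t] by assimilation. /gezufuhehkafeadx/ → gezufuhehkafeatx.
Rule 4 (intervocalic voicing): /f/ is a voiceless obstruent between vowels /u/ and /u/, so it voices to [v]. /f/ is a voiceless obstruent between vowels /a/ and /e/, so it voices to [v]. /gezufuhehkafeatx/ → gezuvuhehkaveatx.
Rule 5 (final cluster simplification): /x/ is the second consonant of a word-final cluster /tx/, so it deletes. /gezuvuhehkaveatx/ → gezuvuhehkaveat.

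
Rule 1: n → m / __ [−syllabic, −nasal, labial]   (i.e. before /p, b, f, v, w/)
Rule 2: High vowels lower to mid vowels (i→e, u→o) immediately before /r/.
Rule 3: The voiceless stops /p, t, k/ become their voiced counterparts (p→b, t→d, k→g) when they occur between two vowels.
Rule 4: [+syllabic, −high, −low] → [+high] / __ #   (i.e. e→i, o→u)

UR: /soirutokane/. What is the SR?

soerudogani

Rule 1 (nasal place assimilation): no segment meets the environment; /soirutokane/ is unchanged.
Rule 2 (pre-rhotic lowering): /i/ is a high vowel immediately before /r/, so it lowers to [e]. /soirutokane/ → soerutokane.
Rule 3 (intervocalic voicing): /t/ is a voiceless stop between vowels /u/ and /o/, so it voices to [d]. /k/ is a voiceless stop between vowels /o/ and /a/, so it voices to [g]. /soerutokane/ → soerudogane.
Rule 4 (final vowel raising): /e/ is a mid vowel in word-final position, so it raises to [i]. /soerudogane/ → soerudogani.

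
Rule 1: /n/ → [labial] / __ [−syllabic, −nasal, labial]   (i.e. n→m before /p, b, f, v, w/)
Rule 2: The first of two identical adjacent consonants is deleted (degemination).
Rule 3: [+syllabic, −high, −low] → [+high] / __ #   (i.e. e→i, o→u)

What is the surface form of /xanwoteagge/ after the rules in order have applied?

xamwoteagi

Rule 1 (nasal place assimilation): /n/ precedes the labial consonant /w/, so it assimilates in place to [m]. /xanwoteagge/ → xamwoteagge.
Rule 2 (degemination): /gg/ is a geminate; the first /g/ deletes. /xamwoteagge/ → xamwoteage.
Rule 3 (final vowel raising): /e/ is a mid vowel in word-final position, so it raises to [i]. /xamwoteage/ → xamwoteagi.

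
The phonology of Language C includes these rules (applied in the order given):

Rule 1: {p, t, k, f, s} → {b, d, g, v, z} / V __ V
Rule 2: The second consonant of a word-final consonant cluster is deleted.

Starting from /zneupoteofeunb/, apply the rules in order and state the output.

Rule 1 (intervocalic voicing): /p/ is a voiceless obstruent between vowels /u/ and /o/, so it voices to [b]. /t/ is a voiceless obstruent between vowels /o/ and /e/, so it voices to [d]. /f/ is a voiceless obstruent between vowels /o/ and /e/, so it voices to [v]. /zneupoteofeunb/ → zneubodeoveunb.
Rule 2 (final cluster simplification): /b/ is the second consonant of a word-final cluster /nb/, so it deletes. /zneubodeoveunb/ → zneubodeoveun.

zneubodeoveun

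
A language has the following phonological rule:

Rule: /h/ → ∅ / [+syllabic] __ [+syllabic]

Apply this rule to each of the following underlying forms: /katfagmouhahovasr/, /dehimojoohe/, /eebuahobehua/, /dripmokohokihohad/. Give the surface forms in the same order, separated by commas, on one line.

katfagmouaovasr, deimojooe, eebuaobeua, dripmokookioad

/katfagmouhahovasr/: /h/ occurs between vowels /u/ and /a/, so it deletes. /h/ occurs between vowels /a/ and /o/, so it deletes. → [katfagmouaovasr].
/dehimojoohe/: /h/ occurs between vowels /e/ and /i/, so it deletes. /h/ occurs between vowels /o/ and /e/, so it deletes. → [deimojooe].
/eebuahobehua/: /h/ occurs between vowels /a/ and /o/, so it deletes. /h/ occurs between vowels /e/ and /u/, so it deletes. → [eebuaobeua].
/dripmokohokihohad/: /h/ occurs between vowels /o/ and /o/, so it deletes. /h/ occurs between vowels /i/ and /o/, so it deletes. /h/ occurs between vowels /o/ and /a/, so it deletes. → [dripmokookioad].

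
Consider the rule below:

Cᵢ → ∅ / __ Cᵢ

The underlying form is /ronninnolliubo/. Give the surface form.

roninoliubo

/nn/ is a geminate; the first /n/ deletes.
/nn/ is a geminate; the first /n/ deletes.
/ll/ is a geminate; the first /l/ deletes.
The other instances of /r/, /n/, /l/, /b/ do not occur in the required environment and remain unchanged.
Surface form: [roninoliubo].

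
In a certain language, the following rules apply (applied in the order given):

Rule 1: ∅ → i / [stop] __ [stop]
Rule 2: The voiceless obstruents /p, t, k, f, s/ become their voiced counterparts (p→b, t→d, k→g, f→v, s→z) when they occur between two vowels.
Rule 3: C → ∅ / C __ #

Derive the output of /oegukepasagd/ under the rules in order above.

oegugebazagid

Rule 1 (stop-cluster i-epenthesis): /g/ and /d/ form a stop–stop cluster, so [i] is inserted between them. /oegukepasagd/ → oegukepasagid.
Rule 2 (intervocalic voicing): /k/ is a voiceless obstruent between vowels /u/ and /e/, so it voices to [g]. /p/ is a voiceless obstruent between vowels /e/ and /a/, so it voices to [b]. /s/ is a voiceless obstruent between vowels /a/ and /a/, so it voices to [z]. /oegukepasagid/ → oegugebazagid.
Rule 3 (final cluster simplification): no segment meets the environment; /oegugebazagid/ is unchanged.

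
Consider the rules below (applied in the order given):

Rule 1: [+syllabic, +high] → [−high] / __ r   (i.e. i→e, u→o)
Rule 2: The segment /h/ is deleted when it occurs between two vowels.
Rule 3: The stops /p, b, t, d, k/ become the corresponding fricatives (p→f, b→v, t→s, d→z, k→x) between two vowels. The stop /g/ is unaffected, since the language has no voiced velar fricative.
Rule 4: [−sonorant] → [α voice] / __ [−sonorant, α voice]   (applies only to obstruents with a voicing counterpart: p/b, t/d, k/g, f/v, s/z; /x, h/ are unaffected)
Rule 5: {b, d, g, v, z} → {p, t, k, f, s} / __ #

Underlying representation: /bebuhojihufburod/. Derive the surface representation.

bevuojiuvborot

Rule 1 (pre-rhotic lowering): /u/ is a high vowel immediately before /r/, so it lowers to [o]. /bebuhojihufburod/ → bebuhojihufborod.
Rule 2 (intervocalic h-deletion): /h/ occurs between vowels /u/ and /o/, so it deletes. /h/ occurs between vowels /i/ and /u/, so it deletes. /bebuhojihufborod/ → bebuojiufborod.
Rule 3 (intervocalic spirantization): /b/ is a stop between vowels /e/ and /u/, so it spirantizes to the fricative [v]. /bebuojiufborod/ → bevuojiufborod.
Rule 4 (regressive voicing assimilation): /f/ precedes the voiced obstruent /b/, so it voices to [v] by assimilation. /bevuojiufborod/ → bevuojiuvborod.
Rule 5 (final devoicing): /d/ is a voiced obstruent in word-final position, so it devoices to [t]. /bevuojiuvborod/ → bevuojiuvborot.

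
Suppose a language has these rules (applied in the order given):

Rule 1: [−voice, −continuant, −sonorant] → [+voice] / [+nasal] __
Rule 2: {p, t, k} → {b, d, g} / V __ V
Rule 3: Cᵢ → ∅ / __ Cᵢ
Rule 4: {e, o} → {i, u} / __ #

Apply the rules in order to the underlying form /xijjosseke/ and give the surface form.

Rule 1 (post-nasal voicing): no segment meets the environment; /xijjosseke/ is unchanged.
Rule 2 (intervocalic voicing): /k/ is a voiceless stop between vowels /e/ and /e/, so it voices to [g]. /xijjosseke/ → xijjossege.
Rule 3 (degemination): /jj/ is a geminate; the first /j/ deletes. /ss/ is a geminate; the first /s/ deletes. /xijjossege/ → xijosege.
Rule 4 (final vowel raising): /e/ is a mid vowel in word-final position, so it raises to [i]. /xijosege/ → xijosegi.

xijosegi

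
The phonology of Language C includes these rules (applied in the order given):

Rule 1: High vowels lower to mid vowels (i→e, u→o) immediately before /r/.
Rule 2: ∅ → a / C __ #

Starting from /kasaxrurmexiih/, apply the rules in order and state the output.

Rule 1 (pre-rhotic lowering): /u/ is a high vowel immediately before /r/, so it lowers to [o]. /kasaxrurmexiih/ → kasaxrormexiih.
Rule 2 (final a-epenthesis): the form ends in the consonant /h/, so [a] is inserted word-finally. /kasaxrormexiih/ → kasaxrormexiiha.

kasaxrormexiiha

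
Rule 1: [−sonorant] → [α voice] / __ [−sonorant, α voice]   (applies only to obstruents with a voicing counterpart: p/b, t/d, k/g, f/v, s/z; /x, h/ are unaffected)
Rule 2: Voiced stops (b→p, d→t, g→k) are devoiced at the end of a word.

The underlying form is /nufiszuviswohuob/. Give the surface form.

nufizzuviswohuop

Rule 1 (regressive voicing assimilation): /s/ precedes the voiced obstruent /z/, so it voices to [z] by assimilation. /nufiszuviswohuob/ → nufizzuviswohuob.
Rule 2 (final devoicing): /b/ is a voiced stop in word-final position, so it devoices to [p]. /nufizzuviswohuob/ → nufizzuviswohuop.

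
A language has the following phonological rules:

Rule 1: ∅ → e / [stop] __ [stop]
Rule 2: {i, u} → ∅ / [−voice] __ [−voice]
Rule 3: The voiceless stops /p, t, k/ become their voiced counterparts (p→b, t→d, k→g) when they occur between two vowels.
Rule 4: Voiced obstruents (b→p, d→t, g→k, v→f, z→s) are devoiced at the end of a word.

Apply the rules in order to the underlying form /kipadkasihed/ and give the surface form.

kpadegashet

Rule 1 (stop-cluster e-epenthesis): /d/ and /k/ form a stop–stop cluster, so [e] is inserted between them. /kipadkasihed/ → kipadekasihed.
Rule 2 (high vowel syncope): /i/ is a high vowel flanked by voiceless consonants /k/ and /p/, so it deletes. /i/ is a high vowel flanked by voiceless consonants /s/ and /h/, so it deletes. /kipadekasihed/ → kpadekashed.
Rule 3 (intervocalic voicing): /k/ is a voiceless stop between vowels /e/ and /a/, so it voices to [g]. /kpadekashed/ → kpadegashed.
Rule 4 (final devoicing): /d/ is a voiced obstruent in word-final position, so it devoices to [t]. /kpadegashed/ → kpadegashet.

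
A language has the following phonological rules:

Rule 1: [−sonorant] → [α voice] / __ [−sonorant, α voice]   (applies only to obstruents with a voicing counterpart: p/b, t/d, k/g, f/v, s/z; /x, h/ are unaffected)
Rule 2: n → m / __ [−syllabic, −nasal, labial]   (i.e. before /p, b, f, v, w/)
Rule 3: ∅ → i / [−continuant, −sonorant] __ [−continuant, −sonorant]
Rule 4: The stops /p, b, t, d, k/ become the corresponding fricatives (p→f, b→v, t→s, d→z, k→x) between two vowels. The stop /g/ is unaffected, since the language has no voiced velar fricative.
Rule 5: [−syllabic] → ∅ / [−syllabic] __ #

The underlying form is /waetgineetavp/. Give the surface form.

Rule 1 (regressive voicing assimilation): /t/ precedes the voiced obstruent /g/, so it voices to [d] by assimilation. /v/ precedes the voiceless obstruent /p/, so it devoices to [f] by assimilation. /waetgineetavp/ → waedgineetafp.
Rule 2 (nasal place assimilation): no segment meets the environment; /waedgineetafp/ is unchanged.
Rule 3 (stop-cluster i-epenthesis): /d/ and /g/ form a stop–stop cluster, so [i] is inserted between them. /waedgineetafp/ → waedigineetafp.
Rule 4 (intervocalic spirantization): /d/ is a stop between vowels /e/ and /i/, so it spirantizes to the fricative [z]. /t/ is a stop between vowels /e/ and /a/, so it spirantizes to the fricative [s]. /waedigineetafp/ → waezigineesafp.
Rule 5 (final cluster simplification): /p/ is the second consonant of a word-final cluster /fp/, so it deletes. /waezigineesafp/ → waezigineesaf.

waezigineesaf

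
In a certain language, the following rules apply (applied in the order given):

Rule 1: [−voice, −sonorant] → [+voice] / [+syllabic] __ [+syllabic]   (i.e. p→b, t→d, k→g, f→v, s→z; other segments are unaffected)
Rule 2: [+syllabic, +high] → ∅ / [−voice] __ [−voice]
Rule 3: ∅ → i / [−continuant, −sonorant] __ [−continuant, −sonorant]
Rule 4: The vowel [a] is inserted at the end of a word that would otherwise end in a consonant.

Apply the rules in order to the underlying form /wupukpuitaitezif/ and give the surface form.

Rule 1 (intervocalic voicing): /p/ is a voiceless obstruent between vowels /u/ and /u/, so it voices to [b]. /t/ is a voiceless obstruent between vowels /i/ and /a/, so it voices to [d]. /t/ is a voiceless obstruent between vowels /i/ and /e/, so it voices to [d]. /wupukpuitaitezif/ → wubukpuidaidezif.
Rule 2 (high vowel syncope): no segment meets the environment; /wubukpuidaidezif/ is unchanged.
Rule 3 (stop-cluster i-epenthesis): /k/ and /p/ form a stop–stop cluster, so [i] is inserted between them. /wubukpuidaidezif/ → wubukipuidaidezif.
Rule 4 (final a-epenthesis): the form ends in the consonant /f/, so [a] is inserted word-finally. /wubukipuidaidezif/ → wubukipuidaidezifa.

wubukipuidaidezifa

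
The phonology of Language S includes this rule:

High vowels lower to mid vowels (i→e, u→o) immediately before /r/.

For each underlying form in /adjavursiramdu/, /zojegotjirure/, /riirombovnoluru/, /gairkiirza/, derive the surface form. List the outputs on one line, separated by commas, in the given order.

/adjavursiramdu/: /u/ is a high vowel immediately before /r/, so it lowers to [o]. /i/ is a high vowel immediately before /r/, so it lowers to [e]. → [adjavorseramdu].
/zojegotjirure/: /i/ is a high vowel immediately before /r/, so it lowers to [e]. /u/ is a high vowel immediately before /r/, so it lowers to [o]. → [zojegotjerore].
/riirombovnoluru/: /i/ is a high vowel immediately before /r/, so it lowers to [e]. /u/ is a high vowel immediately before /r/, so it lowers to [o]. → [rierombovnoloru].
/gairkiirza/: /i/ is a high vowel immediately before /r/, so it lowers to [e]. /i/ is a high vowel immediately before /r/, so it lowers to [e]. → [gaerkierza].

adjavorseramdu, zojegotjerore, rierombovnoloru, gaerkierza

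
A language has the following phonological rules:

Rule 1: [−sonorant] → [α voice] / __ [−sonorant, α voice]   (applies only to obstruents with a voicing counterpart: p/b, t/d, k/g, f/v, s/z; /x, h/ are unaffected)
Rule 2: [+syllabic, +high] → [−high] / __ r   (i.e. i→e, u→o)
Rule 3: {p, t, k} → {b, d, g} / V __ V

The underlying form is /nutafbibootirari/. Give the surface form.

nudavbibooderari

Rule 1 (regressive voicing assimilation): /f/ precedes the voiced obstruent /b/, so it voices to [v] by assimilation. /nutafbibootirari/ → nutavbibootirari.
Rule 2 (pre-rhotic lowering): /i/ is a high vowel immediately before /r/, so it lowers to [e]. /nutavbibootirari/ → nutavbibooterari.
Rule 3 (intervocalic voicing): /t/ is a voiceless stop between vowels /u/ and /a/, so it voices to [d]. /t/ is a voiceless stop between vowels /o/ and /e/, so it voices to [d]. /nutavbibooterari/ → nudavbibooderari.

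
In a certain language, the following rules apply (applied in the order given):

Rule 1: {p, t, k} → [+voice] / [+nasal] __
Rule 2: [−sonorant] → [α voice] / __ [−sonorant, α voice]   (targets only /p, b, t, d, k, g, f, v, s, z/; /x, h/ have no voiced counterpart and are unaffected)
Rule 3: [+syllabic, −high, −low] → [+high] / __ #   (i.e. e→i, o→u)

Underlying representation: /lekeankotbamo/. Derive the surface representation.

lekeangodbamu

Rule 1 (post-nasal voicing): /k/ is a voiceless stop immediately after the nasal /n/, so it voices to [g]. /lekeankotbamo/ → lekeangotbamo.
Rule 2 (regressive voicing assimilation): /t/ precedes the voiced obstruent /b/, so it voices to [d] by assimilation. /lekeangotbamo/ → lekeangodbamo.
Rule 3 (final vowel raising): /o/ is a mid vowel in word-final position, so it raises to [u]. /lekeangodbamo/ → lekeangodbamu.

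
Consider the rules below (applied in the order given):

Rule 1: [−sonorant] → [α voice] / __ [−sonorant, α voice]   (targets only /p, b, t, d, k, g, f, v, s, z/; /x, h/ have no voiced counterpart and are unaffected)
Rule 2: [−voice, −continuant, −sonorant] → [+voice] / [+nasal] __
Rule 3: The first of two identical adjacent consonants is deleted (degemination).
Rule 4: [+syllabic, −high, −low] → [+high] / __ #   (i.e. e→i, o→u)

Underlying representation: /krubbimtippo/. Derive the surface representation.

Rule 1 (regressive voicing assimilation): no segment meets the environment; /krubbimtippo/ is unchanged.
Rule 2 (post-nasal voicing): /t/ is a voiceless stop immediately after the nasal /m/, so it voices to [d]. /krubbimtippo/ → krubbimdippo.
Rule 3 (degemination): /bb/ is a geminate; the first /b/ deletes. /pp/ is a geminate; the first /p/ deletes. /krubbimdippo/ → krubimdipo.
Rule 4 (final vowel raising): /o/ is a mid vowel in word-final position, so it raises to [u]. /krubimdipo/ → krubimdipu.

krubimdipu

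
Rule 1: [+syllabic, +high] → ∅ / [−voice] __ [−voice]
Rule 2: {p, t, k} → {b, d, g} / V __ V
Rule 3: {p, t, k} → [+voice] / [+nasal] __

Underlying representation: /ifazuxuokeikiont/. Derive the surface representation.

ifazuxuogeigiond

Rule 1 (high vowel syncope): no segment meets the environment; /ifazuxuokeikiont/ is unchanged.
Rule 2 (intervocalic voicing): /k/ is a voiceless stop between vowels /o/ and /e/, so it voices to [g]. /k/ is a voiceless stop between vowels /i/ and /i/, so it voices to [g]. /ifazuxuokeikiont/ → ifazuxuogeigiont.
Rule 3 (post-nasal voicing): /t/ is a voiceless stop immediately after the nasal /n/, so it voices to [d]. /ifazuxuogeigiont/ → ifazuxuogeigiond.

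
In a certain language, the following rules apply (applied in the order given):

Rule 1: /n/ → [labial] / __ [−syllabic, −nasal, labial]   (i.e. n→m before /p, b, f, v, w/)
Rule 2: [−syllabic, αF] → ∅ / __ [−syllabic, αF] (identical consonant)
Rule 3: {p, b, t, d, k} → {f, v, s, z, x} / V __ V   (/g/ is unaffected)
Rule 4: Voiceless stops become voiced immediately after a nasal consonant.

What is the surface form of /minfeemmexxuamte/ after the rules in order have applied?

mimfeemexuamde

Rule 1 (nasal place assimilation): /n/ precedes the labial consonant /f/, so it assimilates in place to [m]. /minfeemmexxuamte/ → mimfeemmexxuamte.
Rule 2 (degemination): /mm/ is a geminate; the first /m/ deletes. /xx/ is a geminate; the first /x/ deletes. /mimfeemmexxuamte/ → mimfeemexuamte.
Rule 3 (intervocalic spirantization): no segment meets the environment; /mimfeemexuamte/ is unchanged.
Rule 4 (post-nasal voicing): /t/ is a voiceless stop immediately after the nasal /m/, so it voices to [d]. /mimfeemexuamte/ → mimfeemexuamde.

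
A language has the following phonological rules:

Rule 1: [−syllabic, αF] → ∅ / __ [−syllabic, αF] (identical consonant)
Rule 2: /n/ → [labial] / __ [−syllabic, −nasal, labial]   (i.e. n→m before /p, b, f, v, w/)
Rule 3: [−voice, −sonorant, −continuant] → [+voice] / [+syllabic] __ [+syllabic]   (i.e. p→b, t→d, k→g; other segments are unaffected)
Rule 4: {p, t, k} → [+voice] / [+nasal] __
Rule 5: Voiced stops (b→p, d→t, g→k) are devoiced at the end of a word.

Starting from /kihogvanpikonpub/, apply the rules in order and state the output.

Rule 1 (degemination): no segment meets the environment; /kihogvanpikonpub/ is unchanged.
Rule 2 (nasal place assimilation): /n/ precedes the labial consonant /p/, so it assimilates in place to [m]. /n/ precedes the labial consonant /p/, so it assimilates in place to [m]. /kihogvanpikonpub/ → kihogvampikompub.
Rule 3 (intervocalic voicing): /k/ is a voiceless stop between vowels /i/ and /o/, so it voices to [g]. /kihogvampikompub/ → kihogvampigompub.
Rule 4 (post-nasal voicing): /p/ is a voiceless stop immediately after the nasal /m/, so it voices to [b]. /p/ is a voiceless stop immediately after the nasal /m/, so it voices to [b]. /kihogvampigompub/ → kihogvambigombub.
Rule 5 (final devoicing): /b/ is a voiced stop in word-final position, so it devoices to [p]. /kihogvambigombub/ → kihogvambigombup.

kihogvambigombup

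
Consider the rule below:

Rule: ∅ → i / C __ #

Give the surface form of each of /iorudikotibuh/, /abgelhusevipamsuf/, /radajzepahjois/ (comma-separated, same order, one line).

/iorudikotibuh/: the form ends in the consonant /h/, so [i] is inserted word-finally. → [iorudikotibuhi].
/abgelhusevipamsuf/: the form ends in the consonant /f/, so [i] is inserted word-finally. → [abgelhusevipamsufi].
/radajzepahjois/: the form ends in the consonant /s/, so [i] is inserted word-finally. → [radajzepahjoisi].

iorudikotibuhi, abgelhusevipamsufi, radajzepahjoisi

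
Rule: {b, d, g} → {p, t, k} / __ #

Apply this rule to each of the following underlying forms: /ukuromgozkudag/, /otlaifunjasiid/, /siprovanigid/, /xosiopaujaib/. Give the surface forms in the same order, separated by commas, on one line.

ukuromgozkudak, otlaifunjasiit, siprovanigit, xosiopaujaip

/ukuromgozkudag/: /g/ is a voiced stop in word-final position, so it devoices to [k]. → [ukuromgozkudak].
/otlaifunjasiid/: /d/ is a voiced stop in word-final position, so it devoices to [t]. → [otlaifunjasiit].
/siprovanigid/: /d/ is a voiced stop in word-final position, so it devoices to [t]. → [siprovanigit].
/xosiopaujaib/: /b/ is a voiced stop in word-final position, so it devoices to [p]. → [xosiopaujaip].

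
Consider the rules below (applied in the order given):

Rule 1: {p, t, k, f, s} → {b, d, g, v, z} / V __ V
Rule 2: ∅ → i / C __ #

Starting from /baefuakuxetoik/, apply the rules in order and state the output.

Rule 1 (intervocalic voicing): /f/ is a voiceless obstruent between vowels /e/ and /u/, so it voices to [v]. /k/ is a voiceless obstruent between vowels /a/ and /u/, so it voices to [g]. /t/ is a voiceless obstruent between vowels /e/ and /o/, so it voices to [d]. /baefuakuxetoik/ → baevuaguxedoik.
Rule 2 (final i-epenthesis): the form ends in the consonant /k/, so [i] is inserted word-finally. /baevuaguxedoik/ → baevuaguxedoiki.

baevuaguxedoiki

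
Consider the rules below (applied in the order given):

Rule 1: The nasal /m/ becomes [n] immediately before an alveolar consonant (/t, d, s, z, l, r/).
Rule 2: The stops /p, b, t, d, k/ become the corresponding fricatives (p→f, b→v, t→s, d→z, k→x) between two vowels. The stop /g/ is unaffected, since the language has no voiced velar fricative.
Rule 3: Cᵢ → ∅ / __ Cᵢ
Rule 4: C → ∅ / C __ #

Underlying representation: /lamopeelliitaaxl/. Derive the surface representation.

Rule 1 (nasal place assimilation): no segment meets the environment; /lamopeelliitaaxl/ is unchanged.
Rule 2 (intervocalic spirantization): /p/ is a stop between vowels /o/ and /e/, so it spirantizes to the fricative [f]. /t/ is a stop between vowels /i/ and /a/, so it spirantizes to the fricative [s]. /lamopeelliitaaxl/ → lamofeelliisaaxl.
Rule 3 (degemination): /ll/ is a geminate; the first /l/ deletes. /lamofeelliisaaxl/ → lamofeeliisaaxl.
Rule 4 (final cluster simplification): /l/ is the second consonant of a word-final cluster /xl/, so it deletes. /lamofeeliisaaxl/ → lamofeeliisaax.

lamofeeliisaax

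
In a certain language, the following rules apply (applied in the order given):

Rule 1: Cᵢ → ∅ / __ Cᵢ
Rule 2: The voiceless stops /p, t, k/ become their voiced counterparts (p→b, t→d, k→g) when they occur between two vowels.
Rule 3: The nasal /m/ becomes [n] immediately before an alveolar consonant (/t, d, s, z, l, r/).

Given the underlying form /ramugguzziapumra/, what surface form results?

ramuguziabunra

Rule 1 (degemination): /gg/ is a geminate; the first /g/ deletes. /zz/ is a geminate; the first /z/ deletes. /ramugguzziapumra/ → ramuguziapumra.
Rule 2 (intervocalic voicing): /p/ is a voiceless stop between vowels /a/ and /u/, so it voices to [b]. /ramuguziapumra/ → ramuguziabumra.
Rule 3 (nasal place assimilation): /m/ precedes the alveolar consonant /r/, so it assimilates in place to [n]. /ramuguziabumra/ → ramuguziabunra.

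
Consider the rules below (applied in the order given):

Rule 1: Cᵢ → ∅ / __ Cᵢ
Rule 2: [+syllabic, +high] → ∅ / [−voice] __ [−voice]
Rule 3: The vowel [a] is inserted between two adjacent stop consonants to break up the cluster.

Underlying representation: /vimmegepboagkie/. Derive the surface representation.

vimegepaboagakie

Rule 1 (degemination): /mm/ is a geminate; the first /m/ deletes. /vimmegepboagkie/ → vimegepboagkie.
Rule 2 (high vowel syncope): no segment meets the environment; /vimegepboagkie/ is unchanged.
Rule 3 (stop-cluster a-epenthesis): /p/ and /b/ form a stop–stop cluster, so [a] is inserted between them. /g/ and /k/ form a stop–stop cluster, so [a] is inserted between them. /vimegepboagkie/ → vimegepaboagakie.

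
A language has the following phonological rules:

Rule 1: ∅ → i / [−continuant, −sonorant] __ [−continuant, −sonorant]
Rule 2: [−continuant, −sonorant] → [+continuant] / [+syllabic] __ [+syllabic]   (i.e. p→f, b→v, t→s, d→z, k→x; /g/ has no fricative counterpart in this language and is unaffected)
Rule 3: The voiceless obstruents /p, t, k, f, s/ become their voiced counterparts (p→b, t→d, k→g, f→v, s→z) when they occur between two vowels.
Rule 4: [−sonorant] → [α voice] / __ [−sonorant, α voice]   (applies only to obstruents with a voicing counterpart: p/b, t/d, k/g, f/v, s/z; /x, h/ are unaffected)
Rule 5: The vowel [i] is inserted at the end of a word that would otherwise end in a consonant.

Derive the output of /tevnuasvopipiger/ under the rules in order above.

tevnuazvovivigeri

Rule 1 (stop-cluster i-epenthesis): no segment meets the environment; /tevnuasvopipiger/ is unchanged.
Rule 2 (intervocalic spirantization): /p/ is a stop between vowels /o/ and /i/, so it spirantizes to the fricative [f]. /p/ is a stop between vowels /i/ and /i/, so it spirantizes to the fricative [f]. /tevnuasvopipiger/ → tevnuasvofifiger.
Rule 3 (intervocalic voicing): /f/ is a voiceless obstruent between vowels /o/ and /i/, so it voices to [v]. /f/ is a voiceless obstruent between vowels /i/ and /i/, so it voices to [v]. /tevnuasvofifiger/ → tevnuasvoviviger.
Rule 4 (regressive voicing assimilation): /s/ precedes the voiced obstruent /v/, so it voices to [z] by assimilation. /tevnuasvoviviger/ → tevnuazvoviviger.
Rule 5 (final i-epenthesis): the form ends in the consonant /r/, so [i] is inserted word-finally. /tevnuazvoviviger/ → tevnuazvovivigeri.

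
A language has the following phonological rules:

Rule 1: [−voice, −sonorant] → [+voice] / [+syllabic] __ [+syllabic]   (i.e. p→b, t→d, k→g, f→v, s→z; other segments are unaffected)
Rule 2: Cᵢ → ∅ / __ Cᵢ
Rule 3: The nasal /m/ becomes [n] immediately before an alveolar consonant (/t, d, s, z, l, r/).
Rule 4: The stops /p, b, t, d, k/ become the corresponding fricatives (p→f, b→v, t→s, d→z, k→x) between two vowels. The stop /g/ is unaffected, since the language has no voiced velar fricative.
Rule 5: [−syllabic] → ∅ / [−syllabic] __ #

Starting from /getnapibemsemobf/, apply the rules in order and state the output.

getnavivensemob

Rule 1 (intervocalic voicing): /p/ is a voiceless obstruent between vowels /a/ and /i/, so it voices to [b]. /getnapibemsemobf/ → getnabibemsemobf.
Rule 2 (degemination): no segment meets the environment; /getnabibemsemobf/ is unchanged.
Rule 3 (nasal place assimilation): /m/ precedes the alveolar consonant /s/, so it assimilates in place to [n]. /getnabibemsemobf/ → getnabibensemobf.
Rule 4 (intervocalic spirantization): /b/ is a stop between vowels /a/ and /i/, so it spirantizes to the fricative [v]. /b/ is a stop between vowels /i/ and /e/, so it spirantizes to the fricative [v]. /getnabibensemobf/ → getnavivensemobf.
Rule 5 (final cluster simplification): /f/ is the second consonant of a word-final cluster /bf/, so it deletes. /getnavivensemobf/ → getnavivensemob.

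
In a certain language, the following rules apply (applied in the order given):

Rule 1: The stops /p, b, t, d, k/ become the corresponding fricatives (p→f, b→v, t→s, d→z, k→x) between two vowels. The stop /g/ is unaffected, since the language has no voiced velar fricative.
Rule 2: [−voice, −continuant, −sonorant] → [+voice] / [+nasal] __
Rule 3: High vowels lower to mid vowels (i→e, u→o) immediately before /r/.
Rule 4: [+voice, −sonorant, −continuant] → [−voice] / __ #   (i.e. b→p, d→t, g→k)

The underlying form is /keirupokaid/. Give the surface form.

Rule 1 (intervocalic spirantization): /p/ is a stop between vowels /u/ and /o/, so it spirantizes to the fricative [f]. /k/ is a stop between vowels /o/ and /a/, so it spirantizes to the fricative [x]. /keirupokaid/ → keirufoxaid.
Rule 2 (post-nasal voicing): no segment meets the environment; /keirufoxaid/ is unchanged.
Rule 3 (pre-rhotic lowering): /i/ is a high vowel immediately before /r/, so it lowers to [e]. /keirufoxaid/ → keerufoxaid.
Rule 4 (final devoicing): /d/ is a voiced stop in word-final position, so it devoices to [t]. /keerufoxaid/ → keerufoxait.

keerufoxait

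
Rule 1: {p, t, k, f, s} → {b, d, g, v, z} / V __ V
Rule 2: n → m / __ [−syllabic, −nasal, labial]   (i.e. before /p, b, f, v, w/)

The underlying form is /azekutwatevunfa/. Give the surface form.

Rule 1 (intervocalic voicing): /k/ is a voiceless obstruent between vowels /e/ and /u/, so it voices to [g]. /t/ is a voiceless obstruent between vowels /a/ and /e/, so it voices to [d]. /azekutwatevunfa/ → azegutwadevunfa.
Rule 2 (nasal place assimilation): /n/ precedes the labial consonant /f/, so it assimilates in place to [m]. /azegutwadevunfa/ → azegutwadevumfa.

azegutwadevumfa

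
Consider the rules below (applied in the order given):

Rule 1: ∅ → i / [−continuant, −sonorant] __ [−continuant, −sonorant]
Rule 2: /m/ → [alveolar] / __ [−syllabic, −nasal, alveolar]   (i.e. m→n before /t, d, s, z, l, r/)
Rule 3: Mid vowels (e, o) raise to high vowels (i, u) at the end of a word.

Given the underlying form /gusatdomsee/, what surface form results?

gusatidonsei

Rule 1 (stop-cluster i-epenthesis): /t/ and /d/ form a stop–stop cluster, so [i] is inserted between them. /gusatdomsee/ → gusatidomsee.
Rule 2 (nasal place assimilation): /m/ precedes the alveolar consonant /s/, so it assimilates in place to [n]. /gusatidomsee/ → gusatidonsee.
Rule 3 (final vowel raising): /e/ is a mid vowel in word-final position, so it raises to [i]. /gusatidonsee/ → gusatidonsei.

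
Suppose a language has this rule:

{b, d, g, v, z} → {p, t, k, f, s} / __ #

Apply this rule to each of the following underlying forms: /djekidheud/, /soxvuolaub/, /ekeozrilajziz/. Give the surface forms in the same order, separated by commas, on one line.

djekidheut, soxvuolaup, ekeozrilajzis

/djekidheud/: /d/ is a voiced obstruent in word-final position, so it devoices to [t]. → [djekidheut].
/soxvuolaub/: /b/ is a voiced obstruent in word-final position, so it devoices to [p]. → [soxvuolaup].
/ekeozrilajziz/: /z/ is a voiced obstruent in word-final position, so it devoices to [s]. → [ekeozrilajzis].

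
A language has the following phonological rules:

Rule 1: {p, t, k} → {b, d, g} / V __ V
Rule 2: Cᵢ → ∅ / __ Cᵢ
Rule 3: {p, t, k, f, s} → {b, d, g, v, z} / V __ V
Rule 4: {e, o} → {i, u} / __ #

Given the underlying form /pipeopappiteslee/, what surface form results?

Rule 1 (intervocalic voicing): /p/ is a voiceless stop between vowels /i/ and /e/, so it voices to [b]. /p/ is a voiceless stop between vowels /o/ and /a/, so it voices to [b]. /t/ is a voiceless stop between vowels /i/ and /e/, so it voices to [d]. /pipeopappiteslee/ → pibeobappideslee.
Rule 2 (degemination): /pp/ is a geminate; the first /p/ deletes. /pibeobappideslee/ → pibeobapideslee.
Rule 3 (intervocalic voicing): /p/ is a voiceless obstruent between vowels /a/ and /i/, so it voices to [b]. /pibeobapideslee/ → pibeobabideslee.
Rule 4 (final vowel raising): /e/ is a mid vowel in word-final position, so it raises to [i]. /pibeobabideslee/ → pibeobabideslei.

pibeobabideslei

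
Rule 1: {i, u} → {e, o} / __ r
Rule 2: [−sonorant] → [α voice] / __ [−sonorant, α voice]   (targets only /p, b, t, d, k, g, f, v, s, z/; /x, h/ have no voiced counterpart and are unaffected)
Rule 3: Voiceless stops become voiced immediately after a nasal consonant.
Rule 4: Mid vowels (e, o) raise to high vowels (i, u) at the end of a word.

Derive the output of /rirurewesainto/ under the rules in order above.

Rule 1 (pre-rhotic lowering): /i/ is a high vowel immediately before /r/, so it lowers to [e]. /u/ is a high vowel immediately before /r/, so it lowers to [o]. /rirurewesainto/ → rerorewesainto.
Rule 2 (regressive voicing assimilation): no segment meets the environment; /rerorewesainto/ is unchanged.
Rule 3 (post-nasal voicing): /t/ is a voiceless stop immediately after the nasal /n/, so it voices to [d]. /rerorewesainto/ → rerorewesaindo.
Rule 4 (final vowel raising): /o/ is a mid vowel in word-final position, so it raises to [u]. /rerorewesaindo/ → rerorewesaindu.

rerorewesaindu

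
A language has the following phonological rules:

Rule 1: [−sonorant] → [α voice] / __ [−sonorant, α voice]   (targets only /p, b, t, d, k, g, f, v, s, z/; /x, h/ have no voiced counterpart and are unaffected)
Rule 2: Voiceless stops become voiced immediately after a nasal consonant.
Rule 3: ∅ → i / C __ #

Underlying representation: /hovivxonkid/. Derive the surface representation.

Rule 1 (regressive voicing assimilation): /v/ precedes the voiceless obstruent /x/, so it devoices to [f] by assimilation. /hovivxonkid/ → hovifxonkid.
Rule 2 (post-nasal voicing): /k/ is a voiceless stop immediately after the nasal /n/, so it voices to [g]. /hovifxonkid/ → hovifxongid.
Rule 3 (final i-epenthesis): the form ends in the consonant /d/, so [i] is inserted word-finally. /hovifxongid/ → hovifxongidi.

hovifxongidi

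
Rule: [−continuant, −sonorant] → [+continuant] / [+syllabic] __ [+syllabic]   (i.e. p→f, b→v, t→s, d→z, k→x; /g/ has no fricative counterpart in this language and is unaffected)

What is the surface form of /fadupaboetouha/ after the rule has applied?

fazufavoesouha

/d/ is a stop between vowels /a/ and /u/, so it spirantizes to the fricative [z].
/p/ is a stop between vowels /u/ and /a/, so it spirantizes to the fricative [f].
/b/ is a stop between vowels /a/ and /o/, so it spirantizes to the fricative [v].
/t/ is a stop between vowels /e/ and /o/, so it spirantizes to the fricative [s].
Surface form: [fazufavoesouha].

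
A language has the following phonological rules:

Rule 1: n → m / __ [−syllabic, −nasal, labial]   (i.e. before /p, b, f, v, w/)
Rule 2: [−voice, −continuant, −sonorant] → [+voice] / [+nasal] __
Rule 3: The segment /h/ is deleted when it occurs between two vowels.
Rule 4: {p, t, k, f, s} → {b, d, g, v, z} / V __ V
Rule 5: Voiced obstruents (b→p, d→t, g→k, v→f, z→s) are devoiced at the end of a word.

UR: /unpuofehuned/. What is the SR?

umbuoveunet

Rule 1 (nasal place assimilation): /n/ precedes the labial consonant /p/, so it assimilates in place to [m]. /unpuofehuned/ → umpuofehuned.
Rule 2 (post-nasal voicing): /p/ is a voiceless stop immediately after the nasal /m/, so it voices to [b]. /umpuofehuned/ → umbuofehuned.
Rule 3 (intervocalic h-deletion): /h/ occurs between vowels /e/ and /u/, so it deletes. /umbuofehuned/ → umbuofeuned.
Rule 4 (intervocalic voicing): /f/ is a voiceless obstruent between vowels /o/ and /e/, so it voices to [v]. /umbuofeuned/ → umbuoveuned.
Rule 5 (final devoicing): /d/ is a voiced obstruent in word-final position, so it devoices to [t]. /umbuoveuned/ → umbuoveunet.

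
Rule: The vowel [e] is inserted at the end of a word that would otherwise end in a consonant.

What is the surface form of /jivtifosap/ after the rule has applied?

jivtifosape

the form ends in the consonant /p/, so [e] is inserted word-finally.
Surface form: [jivtifosape].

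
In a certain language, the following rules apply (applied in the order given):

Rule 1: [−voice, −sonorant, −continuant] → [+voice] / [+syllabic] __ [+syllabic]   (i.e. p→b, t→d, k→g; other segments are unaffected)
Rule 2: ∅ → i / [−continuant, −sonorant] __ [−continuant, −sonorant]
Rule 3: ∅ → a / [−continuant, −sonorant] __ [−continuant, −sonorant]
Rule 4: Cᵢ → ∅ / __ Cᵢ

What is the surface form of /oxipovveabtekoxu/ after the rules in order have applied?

oxiboveabitegoxu

Rule 1 (intervocalic voicing): /p/ is a voiceless stop between vowels /i/ and /o/, so it voices to [b]. /k/ is a voiceless stop between vowels /e/ and /o/, so it voices to [g]. /oxipovveabtekoxu/ → oxibovveabtegoxu.
Rule 2 (stop-cluster i-epenthesis): /b/ and /t/ form a stop–stop cluster, so [i] is inserted between them. /oxibovveabtegoxu/ → oxibovveabitegoxu.
Rule 3 (stop-cluster a-epenthesis): no segment meets the environment; /oxibovveabitegoxu/ is unchanged.
Rule 4 (degemination): /vv/ is a geminate; the first /v/ deletes. /oxibovveabitegoxu/ → oxiboveabitegoxu.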